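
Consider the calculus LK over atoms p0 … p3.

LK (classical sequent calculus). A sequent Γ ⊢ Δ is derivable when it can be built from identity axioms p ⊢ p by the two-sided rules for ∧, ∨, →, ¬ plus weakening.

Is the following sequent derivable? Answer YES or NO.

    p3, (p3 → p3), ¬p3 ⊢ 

Proof tree:
[¬L] p3, (p3 → p3), ¬p3 ⊢ 
  [→L] p3, (p3 → p3) ⊢ p3
    [Ax] p3 ⊢ p3
    [Ax] p3 ⊢ p3

Result: YES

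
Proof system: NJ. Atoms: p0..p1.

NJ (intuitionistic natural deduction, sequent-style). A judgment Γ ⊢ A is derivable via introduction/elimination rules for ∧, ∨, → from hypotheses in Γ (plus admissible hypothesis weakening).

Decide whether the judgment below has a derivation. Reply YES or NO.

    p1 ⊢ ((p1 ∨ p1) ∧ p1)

Derivation (root first):
[∧I] p1 ⊢ ((p1 ∨ p1) ∧ p1)
  [∨I₁] p1 ⊢ (p1 ∨ p1)
    [Ax] p1 ⊢ p1
  [Ax] p1 ⊢ p1

Result: YES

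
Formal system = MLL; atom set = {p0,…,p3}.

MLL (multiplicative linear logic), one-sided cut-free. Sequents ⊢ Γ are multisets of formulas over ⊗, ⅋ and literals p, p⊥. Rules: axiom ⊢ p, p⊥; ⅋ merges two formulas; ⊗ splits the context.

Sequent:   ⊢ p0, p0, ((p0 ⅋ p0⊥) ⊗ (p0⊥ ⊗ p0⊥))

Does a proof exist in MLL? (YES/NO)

Derivation trace:
[⊗]  ⊢ p0, p0, ((p0 ⅋ p0⊥) ⊗ (p0⊥ ⊗ p0⊥))
  [⅋]  ⊢ (p0 ⅋ p0⊥)
    [Ax]  ⊢ p0, p0⊥
  [⊗]  ⊢ p0, p0, (p0⊥ ⊗ p0⊥)
    [Ax]  ⊢ p0, p0⊥
    [Ax]  ⊢ p0, p0⊥

Result: YES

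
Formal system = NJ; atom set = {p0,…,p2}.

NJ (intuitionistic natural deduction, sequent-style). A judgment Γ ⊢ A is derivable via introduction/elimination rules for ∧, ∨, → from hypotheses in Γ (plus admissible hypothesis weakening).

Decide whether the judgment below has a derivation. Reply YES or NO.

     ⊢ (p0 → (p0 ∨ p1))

Proof tree:
[→I]  ⊢ (p0 → (p0 ∨ p1))
  [∨I₁] p0 ⊢ (p0 ∨ p1)
    [Ax] p0 ⊢ p0

Result: YES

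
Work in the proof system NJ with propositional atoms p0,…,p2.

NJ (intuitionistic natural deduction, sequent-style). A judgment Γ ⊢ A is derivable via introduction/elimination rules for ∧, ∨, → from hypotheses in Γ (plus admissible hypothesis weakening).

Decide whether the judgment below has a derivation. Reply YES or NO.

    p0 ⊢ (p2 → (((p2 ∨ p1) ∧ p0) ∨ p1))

Derivation trace:
[→I] p0 ⊢ (p2 → (((p2 ∨ p1) ∧ p0) ∨ p1))
  [∨I₁] p2, p0 ⊢ (((p2 ∨ p1) ∧ p0) ∨ p1)
    [∧I] p2, p0 ⊢ ((p2 ∨ p1) ∧ p0)
      [∨I₁] p2 ⊢ (p2 ∨ p1)
        [Ax] p2 ⊢ p2
      [Ax] p0 ⊢ p0

Result: YES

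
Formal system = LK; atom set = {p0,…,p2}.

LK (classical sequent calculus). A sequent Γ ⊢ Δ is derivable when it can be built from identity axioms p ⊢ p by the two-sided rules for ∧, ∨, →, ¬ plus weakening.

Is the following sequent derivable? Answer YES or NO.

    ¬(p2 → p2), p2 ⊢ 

Derivation trace:
[WL] ¬(p2 → p2), p2 ⊢ 
  [¬L] ¬(p2 → p2) ⊢ 
    [→R]  ⊢ (p2 → p2)
      [Ax] p2 ⊢ p2

Result: YES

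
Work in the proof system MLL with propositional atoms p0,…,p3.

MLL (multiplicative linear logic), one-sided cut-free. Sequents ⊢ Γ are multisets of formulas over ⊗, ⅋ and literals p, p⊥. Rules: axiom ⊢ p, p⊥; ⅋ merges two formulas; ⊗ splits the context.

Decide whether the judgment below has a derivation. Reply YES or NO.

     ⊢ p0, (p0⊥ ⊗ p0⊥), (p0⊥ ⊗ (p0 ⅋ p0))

Proof tree:
[⊗]  ⊢ p0, (p0⊥ ⊗ p0⊥), (p0⊥ ⊗ (p0 ⅋ p0))
  [Ax]  ⊢ p0, p0⊥
  [⅋]  ⊢ (p0⊥ ⊗ p0⊥), (p0 ⅋ p0)
    [⊗]  ⊢ p0, p0, (p0⊥ ⊗ p0⊥)
      [Ax]  ⊢ p0, p0⊥
      [Ax]  ⊢ p0, p0⊥

Result: YES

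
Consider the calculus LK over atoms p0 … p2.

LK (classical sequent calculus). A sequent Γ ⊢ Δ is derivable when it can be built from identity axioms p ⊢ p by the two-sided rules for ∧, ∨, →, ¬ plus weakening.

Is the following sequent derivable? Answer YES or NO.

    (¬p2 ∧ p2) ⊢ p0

Derivation (root first):
[WR] (¬p2 ∧ p2) ⊢ p0
  [∧L] (¬p2 ∧ p2) ⊢ 
    [¬L] p2, ¬p2 ⊢ 
      [Ax] p2 ⊢ p2

Result: YES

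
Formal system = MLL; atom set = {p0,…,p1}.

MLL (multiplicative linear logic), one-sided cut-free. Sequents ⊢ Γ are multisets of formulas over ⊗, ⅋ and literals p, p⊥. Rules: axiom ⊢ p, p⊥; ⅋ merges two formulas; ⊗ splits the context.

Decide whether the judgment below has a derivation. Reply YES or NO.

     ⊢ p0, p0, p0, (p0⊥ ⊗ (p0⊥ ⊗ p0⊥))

Proof tree:
[⊗]  ⊢ p0, p0, p0, (p0⊥ ⊗ (p0⊥ ⊗ p0⊥))
  [Ax]  ⊢ p0, p0⊥
  [⊗]  ⊢ p0, p0, (p0⊥ ⊗ p0⊥)
    [Ax]  ⊢ p0, p0⊥
    [Ax]  ⊢ p0, p0⊥

Result: YES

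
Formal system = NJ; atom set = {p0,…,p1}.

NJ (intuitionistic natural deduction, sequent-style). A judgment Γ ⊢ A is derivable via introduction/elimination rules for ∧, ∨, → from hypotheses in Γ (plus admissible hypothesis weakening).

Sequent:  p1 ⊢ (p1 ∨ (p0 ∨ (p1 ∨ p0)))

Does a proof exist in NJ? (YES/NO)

Derivation (root first):
[∨I₂] p1 ⊢ (p1 ∨ (p0 ∨ (p1 ∨ p0)))
  [∨I₂] p1 ⊢ (p0 ∨ (p1 ∨ p0))
    [∨I₁] p1 ⊢ (p1 ∨ p0)
      [Ax] p1 ⊢ p1

Result: YES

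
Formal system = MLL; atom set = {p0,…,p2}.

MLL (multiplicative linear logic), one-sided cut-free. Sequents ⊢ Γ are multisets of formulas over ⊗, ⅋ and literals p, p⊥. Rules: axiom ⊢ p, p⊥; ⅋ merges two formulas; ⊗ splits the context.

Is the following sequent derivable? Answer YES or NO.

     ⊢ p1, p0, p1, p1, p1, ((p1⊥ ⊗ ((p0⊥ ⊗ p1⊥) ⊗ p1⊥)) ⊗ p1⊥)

Derivation (root first):
[⊗]  ⊢ p1, p0, p1, p1, p1, ((p1⊥ ⊗ ((p0⊥ ⊗ p1⊥) ⊗ p1⊥)) ⊗ p1⊥)
  [⊗]  ⊢ p1, p0, p1, p1, (p1⊥ ⊗ ((p0⊥ ⊗ p1⊥) ⊗ p1⊥))
    [Ax]  ⊢ p1, p1⊥
    [⊗]  ⊢ p0, p1, p1, ((p0⊥ ⊗ p1⊥) ⊗ p1⊥)
      [⊗]  ⊢ p0, p1, (p0⊥ ⊗ p1⊥)
        [Ax]  ⊢ p0, p0⊥
        [Ax]  ⊢ p1, p1⊥
      [Ax]  ⊢ p1, p1⊥
  [Ax]  ⊢ p1, p1⊥

Result: YES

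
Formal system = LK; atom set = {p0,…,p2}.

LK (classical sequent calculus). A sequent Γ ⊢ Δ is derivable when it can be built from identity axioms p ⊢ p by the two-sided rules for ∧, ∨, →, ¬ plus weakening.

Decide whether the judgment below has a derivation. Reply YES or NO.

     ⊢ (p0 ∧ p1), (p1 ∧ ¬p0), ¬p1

Proof tree:
[¬R]  ⊢ (p0 ∧ p1), (p1 ∧ ¬p0), ¬p1
  [∧R] p1 ⊢ (p0 ∧ p1), (p1 ∧ ¬p0)
    [Ax] p1 ⊢ p1
    [¬R] p1 ⊢ (p0 ∧ p1), ¬p0
      [∧R] p1, p0 ⊢ (p0 ∧ p1)
        [Ax] p0 ⊢ p0
        [Ax] p1 ⊢ p1

Result: YES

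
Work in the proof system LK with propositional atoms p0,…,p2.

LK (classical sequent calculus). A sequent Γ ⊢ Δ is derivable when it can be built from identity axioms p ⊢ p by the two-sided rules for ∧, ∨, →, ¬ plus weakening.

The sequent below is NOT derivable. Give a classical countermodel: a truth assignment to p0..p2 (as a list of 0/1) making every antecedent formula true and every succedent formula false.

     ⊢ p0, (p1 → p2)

Enumerate valuations to refute Γ ⊢ Δ:
  v=000: Γ:[] Δ:[p0=F, (p1 → p2)=T] refutes=False
  v=001: Γ:[] Δ:[p0=F, (p1 → p2)=T] refutes=False
  v=010: Γ:[] Δ:[p0=F, (p1 → p2)=F] refutes=True  ← countermodel

Result: [0, 1, 0]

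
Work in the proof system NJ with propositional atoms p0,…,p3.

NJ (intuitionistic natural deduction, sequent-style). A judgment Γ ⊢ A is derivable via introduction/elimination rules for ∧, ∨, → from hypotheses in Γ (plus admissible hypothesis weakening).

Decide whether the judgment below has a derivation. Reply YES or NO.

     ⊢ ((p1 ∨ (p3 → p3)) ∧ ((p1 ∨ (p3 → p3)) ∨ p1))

Derivation trace:
[∧I]  ⊢ ((p1 ∨ (p3 → p3)) ∧ ((p1 ∨ (p3 → p3)) ∨ p1))
  [∨I₂]  ⊢ (p1 ∨ (p3 → p3))
    [→I]  ⊢ (p3 → p3)
      [Ax] p3 ⊢ p3
  [∨I₁]  ⊢ ((p1 ∨ (p3 → p3)) ∨ p1)
    [∨I₂]  ⊢ (p1 ∨ (p3 → p3))
      [→I]  ⊢ (p3 → p3)
        [Ax] p3 ⊢ p3

Result: YES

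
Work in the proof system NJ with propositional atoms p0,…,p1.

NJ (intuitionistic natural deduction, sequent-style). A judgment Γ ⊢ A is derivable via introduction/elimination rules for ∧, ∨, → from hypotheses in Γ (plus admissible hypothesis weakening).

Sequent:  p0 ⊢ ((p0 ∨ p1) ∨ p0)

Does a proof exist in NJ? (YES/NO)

Proof tree:
[∨I₁] p0 ⊢ ((p0 ∨ p1) ∨ p0)
  [∨I₁] p0 ⊢ (p0 ∨ p1)
    [Ax] p0 ⊢ p0

Result: YES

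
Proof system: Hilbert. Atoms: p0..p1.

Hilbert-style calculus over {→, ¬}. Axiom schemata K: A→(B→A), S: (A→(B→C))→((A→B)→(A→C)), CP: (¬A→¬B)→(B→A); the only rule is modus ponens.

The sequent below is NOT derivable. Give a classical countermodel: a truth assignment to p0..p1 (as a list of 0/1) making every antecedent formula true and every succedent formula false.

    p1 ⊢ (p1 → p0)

Search for a countermodel by truth-table:
  v=00: Γ:[p1=F] Δ:[(p1 → p0)=T] refutes=False
  v=01: Γ:[p1=T] Δ:[(p1 → p0)=F] refutes=True  ← countermodel

Result: [0, 1]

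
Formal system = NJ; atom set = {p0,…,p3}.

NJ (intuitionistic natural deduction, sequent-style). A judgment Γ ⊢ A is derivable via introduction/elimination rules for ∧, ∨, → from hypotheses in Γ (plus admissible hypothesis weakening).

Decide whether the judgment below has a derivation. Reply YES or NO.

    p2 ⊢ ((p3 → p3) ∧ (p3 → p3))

Proof tree:
[∧I] p2 ⊢ ((p3 → p3) ∧ (p3 → p3))
  [→I] p2 ⊢ (p3 → p3)
    [Wk] p3, p2 ⊢ p3
      [Ax] p3 ⊢ p3
  [→I] p2 ⊢ (p3 → p3)
    [Wk] p3, p2 ⊢ p3
      [Ax] p3 ⊢ p3

Result: YES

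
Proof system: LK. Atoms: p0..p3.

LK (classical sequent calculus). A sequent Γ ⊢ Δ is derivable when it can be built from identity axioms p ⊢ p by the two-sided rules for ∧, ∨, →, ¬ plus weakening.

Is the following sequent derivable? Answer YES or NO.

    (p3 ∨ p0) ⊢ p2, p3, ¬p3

Derivation trace:
[¬R] (p3 ∨ p0) ⊢ p2, p3, ¬p3
  [∨L] p3, (p3 ∨ p0) ⊢ p2, p3
    [Ax] p3 ⊢ p3
    [WR] p3, p0 ⊢ p3, p2
      [WL] p3, p0 ⊢ p3
        [Ax] p3 ⊢ p3

Result: YES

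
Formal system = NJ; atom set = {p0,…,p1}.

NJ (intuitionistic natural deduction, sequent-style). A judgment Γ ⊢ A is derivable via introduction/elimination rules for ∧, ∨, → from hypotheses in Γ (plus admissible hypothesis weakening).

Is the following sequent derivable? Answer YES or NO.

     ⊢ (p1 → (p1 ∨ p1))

Proof tree:
[→I]  ⊢ (p1 → (p1 ∨ p1))
  [∨I₁] p1 ⊢ (p1 ∨ p1)
    [Ax] p1 ⊢ p1

Result: YES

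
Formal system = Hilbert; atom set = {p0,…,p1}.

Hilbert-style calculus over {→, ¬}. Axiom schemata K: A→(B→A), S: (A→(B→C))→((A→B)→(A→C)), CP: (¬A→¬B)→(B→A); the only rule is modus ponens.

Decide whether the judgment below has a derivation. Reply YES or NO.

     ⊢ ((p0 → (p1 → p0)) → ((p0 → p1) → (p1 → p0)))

Search for a countermodel by truth-table:
  v=00: Γ:[] Δ:[((p0 → (p1 → p0)) → ((p0 → p1) → (p1 → p0)))=T] refutes=False
  v=01: Γ:[] Δ:[((p0 → (p1 → p0)) → ((p0 → p1) → (p1 → p0)))=F] refutes=True  ← countermodel

Result: NO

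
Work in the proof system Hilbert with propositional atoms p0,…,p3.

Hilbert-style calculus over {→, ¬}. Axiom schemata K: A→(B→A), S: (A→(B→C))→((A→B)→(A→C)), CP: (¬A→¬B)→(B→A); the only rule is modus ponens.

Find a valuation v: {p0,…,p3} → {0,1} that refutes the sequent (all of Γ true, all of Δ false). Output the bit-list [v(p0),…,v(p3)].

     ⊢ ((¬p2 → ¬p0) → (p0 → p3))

Search for a countermodel by truth-table:
  v=0000: Γ:[] Δ:[((¬p2 → ¬p0) → (p0 → p3))=T] refutes=False
  v=0001: Γ:[] Δ:[((¬p2 → ¬p0) → (p0 → p3))=T] refutes=False
  v=0010: Γ:[] Δ:[((¬p2 → ¬p0) → (p0 → p3))=T] refutes=False
  v=0011: Γ:[] Δ:[((¬p2 → ¬p0) → (p0 → p3))=T] refutes=False
  v=0100: Γ:[] Δ:[((¬p2 → ¬p0) → (p0 → p3))=T] refutes=False
  v=0101: Γ:[] Δ:[((¬p2 → ¬p0) → (p0 → p3))=T] refutes=False
  v=0110: Γ:[] Δ:[((¬p2 → ¬p0) → (p0 → p3))=T] refutes=False
  v=0111: Γ:[] Δ:[((¬p2 → ¬p0) → (p0 → p3))=T] refutes=False
  v=1000: Γ:[] Δ:[((¬p2 → ¬p0) → (p0 → p3))=T] refutes=False
  v=1001: Γ:[] Δ:[((¬p2 → ¬p0) → (p0 → p3))=T] refutes=False
  v=1010: Γ:[] Δ:[((¬p2 → ¬p0) → (p0 → p3))=F] refutes=True  ← countermodel

Result: [1, 0, 1, 0]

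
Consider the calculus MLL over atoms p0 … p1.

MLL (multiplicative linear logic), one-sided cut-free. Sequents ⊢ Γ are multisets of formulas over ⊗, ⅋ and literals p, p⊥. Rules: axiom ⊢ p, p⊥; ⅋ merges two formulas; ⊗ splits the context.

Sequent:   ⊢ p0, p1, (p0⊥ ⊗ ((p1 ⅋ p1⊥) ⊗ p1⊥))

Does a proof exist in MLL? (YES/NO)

Proof tree:
[⊗]  ⊢ p0, p1, (p0⊥ ⊗ ((p1 ⅋ p1⊥) ⊗ p1⊥))
  [Ax]  ⊢ p0, p0⊥
  [⊗]  ⊢ p1, ((p1 ⅋ p1⊥) ⊗ p1⊥)
    [⅋]  ⊢ (p1 ⅋ p1⊥)
      [Ax]  ⊢ p1, p1⊥
    [Ax]  ⊢ p1, p1⊥

Result: YES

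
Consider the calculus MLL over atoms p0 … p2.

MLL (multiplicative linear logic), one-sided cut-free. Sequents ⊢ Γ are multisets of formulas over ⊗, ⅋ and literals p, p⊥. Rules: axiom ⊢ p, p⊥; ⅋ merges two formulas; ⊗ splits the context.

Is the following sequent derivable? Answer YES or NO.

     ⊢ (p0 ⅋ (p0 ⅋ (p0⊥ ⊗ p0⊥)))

Derivation trace:
[⅋]  ⊢ (p0 ⅋ (p0 ⅋ (p0⊥ ⊗ p0⊥)))
  [⅋]  ⊢ p0, (p0 ⅋ (p0⊥ ⊗ p0⊥))
    [⊗]  ⊢ p0, p0, (p0⊥ ⊗ p0⊥)
      [Ax]  ⊢ p0, p0⊥
      [Ax]  ⊢ p0, p0⊥

Result: YES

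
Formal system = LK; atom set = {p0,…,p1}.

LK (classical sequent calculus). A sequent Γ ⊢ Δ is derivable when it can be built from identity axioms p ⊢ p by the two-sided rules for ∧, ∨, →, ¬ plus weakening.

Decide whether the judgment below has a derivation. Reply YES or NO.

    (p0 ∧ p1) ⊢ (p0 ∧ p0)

Derivation trace:
[∧L] (p0 ∧ p1) ⊢ (p0 ∧ p0)
  [∧R] p1, p0 ⊢ (p0 ∧ p0)
    [WL] p0, p1, p1 ⊢ p0
      [WL] p0, p1 ⊢ p0
        [Ax] p0 ⊢ p0
    [Ax] p0 ⊢ p0

Result: YES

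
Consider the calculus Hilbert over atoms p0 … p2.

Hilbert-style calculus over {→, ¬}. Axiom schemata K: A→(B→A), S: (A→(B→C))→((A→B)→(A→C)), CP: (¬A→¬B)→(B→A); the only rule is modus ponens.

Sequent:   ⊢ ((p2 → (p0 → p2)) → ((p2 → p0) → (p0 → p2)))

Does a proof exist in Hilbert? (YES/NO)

Search for a countermodel by truth-table:
  v=000: Γ:[] Δ:[((p2 → (p0 → p2)) → ((p2 → p0) → (p0 → p2)))=T] refutes=False
  v=001: Γ:[] Δ:[((p2 → (p0 → p2)) → ((p2 → p0) → (p0 → p2)))=T] refutes=False
  v=010: Γ:[] Δ:[((p2 → (p0 → p2)) → ((p2 → p0) → (p0 → p2)))=T] refutes=False
  v=011: Γ:[] Δ:[((p2 → (p0 → p2)) → ((p2 → p0) → (p0 → p2)))=T] refutes=False
  v=100: Γ:[] Δ:[((p2 → (p0 → p2)) → ((p2 → p0) → (p0 → p2)))=F] refutes=True  ← countermodel

Result: NO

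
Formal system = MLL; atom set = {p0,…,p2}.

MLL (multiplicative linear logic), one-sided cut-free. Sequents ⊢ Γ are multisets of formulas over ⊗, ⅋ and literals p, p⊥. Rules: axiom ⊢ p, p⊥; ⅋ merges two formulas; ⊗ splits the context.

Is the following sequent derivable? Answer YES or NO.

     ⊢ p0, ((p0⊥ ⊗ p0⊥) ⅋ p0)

Derivation trace:
[⅋]  ⊢ p0, ((p0⊥ ⊗ p0⊥) ⅋ p0)
  [⊗]  ⊢ p0, p0, (p0⊥ ⊗ p0⊥)
    [Ax]  ⊢ p0, p0⊥
    [Ax]  ⊢ p0, p0⊥

Result: YES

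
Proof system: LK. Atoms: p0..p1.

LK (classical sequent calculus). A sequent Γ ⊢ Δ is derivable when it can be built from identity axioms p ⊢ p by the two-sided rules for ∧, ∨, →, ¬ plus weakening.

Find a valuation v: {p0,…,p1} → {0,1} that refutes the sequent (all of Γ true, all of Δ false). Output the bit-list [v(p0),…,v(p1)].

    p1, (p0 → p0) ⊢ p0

Enumerate valuations to refute Γ ⊢ Δ:
  v=00: Γ:[p1=F, (p0 → p0)=T] Δ:[p0=F] refutes=False
  v=01: Γ:[p1=T, (p0 → p0)=T] Δ:[p0=F] refutes=True  ← countermodel

Result: [0, 1]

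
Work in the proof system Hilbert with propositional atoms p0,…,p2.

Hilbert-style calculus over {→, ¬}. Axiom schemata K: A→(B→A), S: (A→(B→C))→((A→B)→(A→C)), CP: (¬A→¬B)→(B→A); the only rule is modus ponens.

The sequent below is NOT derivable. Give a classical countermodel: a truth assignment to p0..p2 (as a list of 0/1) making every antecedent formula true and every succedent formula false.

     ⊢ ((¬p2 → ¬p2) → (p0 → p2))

Truth-table refutation:
  v=000: Γ:[] Δ:[((¬p2 → ¬p2) → (p0 → p2))=T] refutes=False
  v=001: Γ:[] Δ:[((¬p2 → ¬p2) → (p0 → p2))=T] refutes=False
  v=010: Γ:[] Δ:[((¬p2 → ¬p2) → (p0 → p2))=T] refutes=False
  v=011: Γ:[] Δ:[((¬p2 → ¬p2) → (p0 → p2))=T] refutes=False
  v=100: Γ:[] Δ:[((¬p2 → ¬p2) → (p0 → p2))=F] refutes=True  ← countermodel

Result: [1, 0, 0]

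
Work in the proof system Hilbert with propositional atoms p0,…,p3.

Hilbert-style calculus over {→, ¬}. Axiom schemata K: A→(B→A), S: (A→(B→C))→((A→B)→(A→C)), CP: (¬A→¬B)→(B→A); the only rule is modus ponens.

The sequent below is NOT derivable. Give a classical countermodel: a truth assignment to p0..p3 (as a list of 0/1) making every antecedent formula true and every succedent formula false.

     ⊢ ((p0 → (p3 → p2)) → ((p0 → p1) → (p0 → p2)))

Enumerate valuations to refute Γ ⊢ Δ:
  v=0000: Γ:[] Δ:[((p0 → (p3 → p2)) → ((p0 → p1) → (p0 → p2)))=T] refutes=False
  v=0001: Γ:[] Δ:[((p0 → (p3 → p2)) → ((p0 → p1) → (p0 → p2)))=T] refutes=False
  v=0010: Γ:[] Δ:[((p0 → (p3 → p2)) → ((p0 → p1) → (p0 → p2)))=T] refutes=False
  v=0011: Γ:[] Δ:[((p0 → (p3 → p2)) → ((p0 → p1) → (p0 → p2)))=T] refutes=False
  v=0100: Γ:[] Δ:[((p0 → (p3 → p2)) → ((p0 → p1) → (p0 → p2)))=T] refutes=False
  v=0101: Γ:[] Δ:[((p0 → (p3 → p2)) → ((p0 → p1) → (p0 → p2)))=T] refutes=False
  v=0110: Γ:[] Δ:[((p0 → (p3 → p2)) → ((p0 → p1) → (p0 → p2)))=T] refutes=False
  v=0111: Γ:[] Δ:[((p0 → (p3 → p2)) → ((p0 → p1) → (p0 → p2)))=T] refutes=False
  v=1000: Γ:[] Δ:[((p0 → (p3 → p2)) → ((p0 → p1) → (p0 → p2)))=T] refutes=False
  v=1001: Γ:[] Δ:[((p0 → (p3 → p2)) → ((p0 → p1) → (p0 → p2)))=T] refutes=False
  v=1010: Γ:[] Δ:[((p0 → (p3 → p2)) → ((p0 → p1) → (p0 → p2)))=T] refutes=False
  v=1011: Γ:[] Δ:[((p0 → (p3 → p2)) → ((p0 → p1) → (p0 → p2)))=T] refutes=False
  v=1100: Γ:[] Δ:[((p0 → (p3 → p2)) → ((p0 → p1) → (p0 → p2)))=F] refutes=True  ← countermodel

Result: [1, 1, 0, 0]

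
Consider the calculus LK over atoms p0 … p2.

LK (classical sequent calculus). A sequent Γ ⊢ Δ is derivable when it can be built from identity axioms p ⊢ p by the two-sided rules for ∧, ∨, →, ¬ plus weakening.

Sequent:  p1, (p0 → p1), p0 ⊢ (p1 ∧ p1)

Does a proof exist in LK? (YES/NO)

Proof tree:
[∧R] p1, (p0 → p1), p0 ⊢ (p1 ∧ p1)
  [→L] p0, (p0 → p1) ⊢ p1
    [Ax] p0 ⊢ p0
    [Ax] p1 ⊢ p1
  [Ax] p1 ⊢ p1

Result: YES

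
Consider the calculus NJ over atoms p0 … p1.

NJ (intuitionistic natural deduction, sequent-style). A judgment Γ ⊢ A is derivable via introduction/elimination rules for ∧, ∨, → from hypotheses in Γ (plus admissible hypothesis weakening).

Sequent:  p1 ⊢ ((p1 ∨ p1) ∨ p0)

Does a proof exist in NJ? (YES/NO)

Derivation trace:
[∨I₁] p1 ⊢ ((p1 ∨ p1) ∨ p0)
  [∨I₂] p1 ⊢ (p1 ∨ p1)
    [Ax] p1 ⊢ p1

Result: YES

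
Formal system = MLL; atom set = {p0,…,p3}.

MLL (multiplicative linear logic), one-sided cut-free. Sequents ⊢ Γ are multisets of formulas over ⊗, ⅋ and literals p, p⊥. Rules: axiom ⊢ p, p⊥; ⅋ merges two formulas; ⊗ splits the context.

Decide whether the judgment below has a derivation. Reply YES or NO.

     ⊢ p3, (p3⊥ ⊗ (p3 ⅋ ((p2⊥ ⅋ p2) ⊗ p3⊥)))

Proof tree:
[⊗]  ⊢ p3, (p3⊥ ⊗ (p3 ⅋ ((p2⊥ ⅋ p2) ⊗ p3⊥)))
  [Ax]  ⊢ p3, p3⊥
  [⅋]  ⊢ (p3 ⅋ ((p2⊥ ⅋ p2) ⊗ p3⊥))
    [⊗]  ⊢ p3, ((p2⊥ ⅋ p2) ⊗ p3⊥)
      [⅋]  ⊢ (p2⊥ ⅋ p2)
        [Ax]  ⊢ p2, p2⊥
      [Ax]  ⊢ p3, p3⊥

Result: YES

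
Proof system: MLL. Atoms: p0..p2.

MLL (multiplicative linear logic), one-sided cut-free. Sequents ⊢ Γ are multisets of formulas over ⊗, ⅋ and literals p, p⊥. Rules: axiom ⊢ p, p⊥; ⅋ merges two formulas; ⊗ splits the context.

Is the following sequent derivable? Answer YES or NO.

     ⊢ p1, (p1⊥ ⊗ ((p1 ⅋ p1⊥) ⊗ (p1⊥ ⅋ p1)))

Derivation (root first):
[⊗]  ⊢ p1, (p1⊥ ⊗ ((p1 ⅋ p1⊥) ⊗ (p1⊥ ⅋ p1)))
  [Ax]  ⊢ p1, p1⊥
  [⊗]  ⊢ ((p1 ⅋ p1⊥) ⊗ (p1⊥ ⅋ p1))
    [⅋]  ⊢ (p1 ⅋ p1⊥)
      [Ax]  ⊢ p1, p1⊥
    [⅋]  ⊢ (p1⊥ ⅋ p1)
      [Ax]  ⊢ p1, p1⊥

Result: YES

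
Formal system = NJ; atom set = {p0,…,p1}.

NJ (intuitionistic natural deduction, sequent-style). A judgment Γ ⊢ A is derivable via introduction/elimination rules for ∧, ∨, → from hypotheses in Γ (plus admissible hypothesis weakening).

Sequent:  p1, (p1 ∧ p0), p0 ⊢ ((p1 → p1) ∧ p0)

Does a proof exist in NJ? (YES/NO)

Derivation (root first):
[∧I] p1, (p1 ∧ p0), p0 ⊢ ((p1 → p1) ∧ p0)
  [Wk] (p1 ∧ p0), p1 ⊢ (p1 → p1)
    [→I] (p1 ∧ p0) ⊢ (p1 → p1)
      [Wk] p1, (p1 ∧ p0) ⊢ p1
        [Ax] p1 ⊢ p1
  [Ax] p0 ⊢ p0

Result: YES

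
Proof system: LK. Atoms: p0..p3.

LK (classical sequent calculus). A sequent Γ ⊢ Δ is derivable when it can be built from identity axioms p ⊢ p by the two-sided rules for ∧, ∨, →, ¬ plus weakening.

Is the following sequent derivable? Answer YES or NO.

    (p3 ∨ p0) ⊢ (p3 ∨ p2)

Enumerate valuations to refute Γ ⊢ Δ:
  v=0000: Γ:[(p3 ∨ p0)=F] Δ:[(p3 ∨ p2)=F] refutes=False
  v=0001: Γ:[(p3 ∨ p0)=T] Δ:[(p3 ∨ p2)=T] refutes=False
  v=0010: Γ:[(p3 ∨ p0)=F] Δ:[(p3 ∨ p2)=T] refutes=False
  v=0011: Γ:[(p3 ∨ p0)=T] Δ:[(p3 ∨ p2)=T] refutes=False
  v=0100: Γ:[(p3 ∨ p0)=F] Δ:[(p3 ∨ p2)=F] refutes=False
  v=0101: Γ:[(p3 ∨ p0)=T] Δ:[(p3 ∨ p2)=T] refutes=False
  v=0110: Γ:[(p3 ∨ p0)=F] Δ:[(p3 ∨ p2)=T] refutes=False
  v=0111: Γ:[(p3 ∨ p0)=T] Δ:[(p3 ∨ p2)=T] refutes=False
  v=1000: Γ:[(p3 ∨ p0)=T] Δ:[(p3 ∨ p2)=F] refutes=True  ← countermodel

Result: NO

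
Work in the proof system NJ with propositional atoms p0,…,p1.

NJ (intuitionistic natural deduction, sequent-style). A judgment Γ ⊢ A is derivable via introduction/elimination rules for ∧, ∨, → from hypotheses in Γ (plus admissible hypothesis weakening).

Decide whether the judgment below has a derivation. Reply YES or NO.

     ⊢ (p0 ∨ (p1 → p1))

Proof tree:
[∨I₂]  ⊢ (p0 ∨ (p1 → p1))
  [→I]  ⊢ (p1 → p1)
    [Ax] p1 ⊢ p1

Result: YES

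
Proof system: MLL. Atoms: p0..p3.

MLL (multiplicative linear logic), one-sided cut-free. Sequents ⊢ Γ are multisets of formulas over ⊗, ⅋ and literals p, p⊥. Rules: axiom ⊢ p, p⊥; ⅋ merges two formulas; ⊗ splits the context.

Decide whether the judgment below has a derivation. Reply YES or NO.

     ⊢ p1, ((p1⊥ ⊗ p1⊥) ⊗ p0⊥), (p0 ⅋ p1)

Proof tree:
[⅋]  ⊢ p1, ((p1⊥ ⊗ p1⊥) ⊗ p0⊥), (p0 ⅋ p1)
  [⊗]  ⊢ p1, p1, p0, ((p1⊥ ⊗ p1⊥) ⊗ p0⊥)
    [⊗]  ⊢ p1, p1, (p1⊥ ⊗ p1⊥)
      [Ax]  ⊢ p1, p1⊥
      [Ax]  ⊢ p1, p1⊥
    [Ax]  ⊢ p0, p0⊥

Result: YES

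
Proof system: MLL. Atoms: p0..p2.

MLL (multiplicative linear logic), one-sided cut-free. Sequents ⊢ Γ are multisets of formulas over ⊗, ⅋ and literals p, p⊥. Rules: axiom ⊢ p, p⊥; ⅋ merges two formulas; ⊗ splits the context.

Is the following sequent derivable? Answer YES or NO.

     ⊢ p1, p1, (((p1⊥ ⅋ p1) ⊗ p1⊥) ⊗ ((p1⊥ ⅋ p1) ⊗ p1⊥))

Proof tree:
[⊗]  ⊢ p1, p1, (((p1⊥ ⅋ p1) ⊗ p1⊥) ⊗ ((p1⊥ ⅋ p1) ⊗ p1⊥))
  [⊗]  ⊢ p1, ((p1⊥ ⅋ p1) ⊗ p1⊥)
    [⅋]  ⊢ (p1⊥ ⅋ p1)
      [Ax]  ⊢ p1, p1⊥
    [Ax]  ⊢ p1, p1⊥
  [⊗]  ⊢ p1, ((p1⊥ ⅋ p1) ⊗ p1⊥)
    [⅋]  ⊢ (p1⊥ ⅋ p1)
      [Ax]  ⊢ p1, p1⊥
    [Ax]  ⊢ p1, p1⊥

Result: YES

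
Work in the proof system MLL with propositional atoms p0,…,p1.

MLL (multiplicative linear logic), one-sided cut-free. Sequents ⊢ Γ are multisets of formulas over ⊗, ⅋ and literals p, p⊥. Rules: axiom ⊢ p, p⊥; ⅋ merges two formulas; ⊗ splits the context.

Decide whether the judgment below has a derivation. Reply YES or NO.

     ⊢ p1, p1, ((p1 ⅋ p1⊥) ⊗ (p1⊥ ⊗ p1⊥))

Proof tree:
[⊗]  ⊢ p1, p1, ((p1 ⅋ p1⊥) ⊗ (p1⊥ ⊗ p1⊥))
  [⅋]  ⊢ (p1 ⅋ p1⊥)
    [Ax]  ⊢ p1, p1⊥
  [⊗]  ⊢ p1, p1, (p1⊥ ⊗ p1⊥)
    [Ax]  ⊢ p1, p1⊥
    [Ax]  ⊢ p1, p1⊥

Result: YES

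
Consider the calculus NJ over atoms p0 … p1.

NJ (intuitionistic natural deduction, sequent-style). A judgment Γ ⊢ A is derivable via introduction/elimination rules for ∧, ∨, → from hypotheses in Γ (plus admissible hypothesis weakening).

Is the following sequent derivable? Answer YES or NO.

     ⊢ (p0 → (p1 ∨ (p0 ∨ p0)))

Proof tree:
[→I]  ⊢ (p0 → (p1 ∨ (p0 ∨ p0)))
  [∨I₂] p0 ⊢ (p1 ∨ (p0 ∨ p0))
    [∨I₁] p0 ⊢ (p0 ∨ p0)
      [Ax] p0 ⊢ p0

Result: YES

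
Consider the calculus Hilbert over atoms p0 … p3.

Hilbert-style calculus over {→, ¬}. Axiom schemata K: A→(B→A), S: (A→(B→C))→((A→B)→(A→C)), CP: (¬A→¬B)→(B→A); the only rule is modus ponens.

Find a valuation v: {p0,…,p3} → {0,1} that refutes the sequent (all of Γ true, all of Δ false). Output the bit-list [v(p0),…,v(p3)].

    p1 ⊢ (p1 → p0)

Truth-table refutation:
  v=0000: Γ:[p1=F] Δ:[(p1 → p0)=T] refutes=False
  v=0001: Γ:[p1=F] Δ:[(p1 → p0)=T] refutes=False
  v=0010: Γ:[p1=F] Δ:[(p1 → p0)=T] refutes=False
  v=0011: Γ:[p1=F] Δ:[(p1 → p0)=T] refutes=False
  v=0100: Γ:[p1=T] Δ:[(p1 → p0)=F] refutes=True  ← countermodel

Result: [0, 1, 0, 0]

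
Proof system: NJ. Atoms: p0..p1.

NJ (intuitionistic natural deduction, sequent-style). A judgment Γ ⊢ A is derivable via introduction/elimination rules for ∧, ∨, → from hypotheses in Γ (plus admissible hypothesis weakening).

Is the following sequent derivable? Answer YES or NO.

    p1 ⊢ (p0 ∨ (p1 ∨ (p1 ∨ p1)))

Derivation trace:
[∨I₂] p1 ⊢ (p0 ∨ (p1 ∨ (p1 ∨ p1)))
  [∨I₂] p1 ⊢ (p1 ∨ (p1 ∨ p1))
    [∨I₂] p1 ⊢ (p1 ∨ p1)
      [Ax] p1 ⊢ p1

Result: YES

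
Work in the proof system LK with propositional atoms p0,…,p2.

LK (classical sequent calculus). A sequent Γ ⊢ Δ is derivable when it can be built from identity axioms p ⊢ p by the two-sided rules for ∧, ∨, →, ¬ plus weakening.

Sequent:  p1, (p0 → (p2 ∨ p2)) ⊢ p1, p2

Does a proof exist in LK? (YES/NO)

Derivation trace:
[→L] p1, (p0 → (p2 ∨ p2)) ⊢ p1, p2
  [WR] p1 ⊢ p1, p0
    [Ax] p1 ⊢ p1
  [∨L] (p2 ∨ p2) ⊢ p2
    [Ax] p2 ⊢ p2
    [Ax] p2 ⊢ p2

Result: YES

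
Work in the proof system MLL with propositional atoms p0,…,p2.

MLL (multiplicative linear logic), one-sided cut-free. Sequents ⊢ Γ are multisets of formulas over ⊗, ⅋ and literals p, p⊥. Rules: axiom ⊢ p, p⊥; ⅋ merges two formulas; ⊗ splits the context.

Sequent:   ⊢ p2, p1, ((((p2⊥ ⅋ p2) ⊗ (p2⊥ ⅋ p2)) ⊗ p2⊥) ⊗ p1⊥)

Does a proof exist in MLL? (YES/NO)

Derivation (root first):
[⊗]  ⊢ p2, p1, ((((p2⊥ ⅋ p2) ⊗ (p2⊥ ⅋ p2)) ⊗ p2⊥) ⊗ p1⊥)
  [⊗]  ⊢ p2, (((p2⊥ ⅋ p2) ⊗ (p2⊥ ⅋ p2)) ⊗ p2⊥)
    [⊗]  ⊢ ((p2⊥ ⅋ p2) ⊗ (p2⊥ ⅋ p2))
      [⅋]  ⊢ (p2⊥ ⅋ p2)
        [Ax]  ⊢ p2, p2⊥
      [⅋]  ⊢ (p2⊥ ⅋ p2)
        [Ax]  ⊢ p2, p2⊥
    [Ax]  ⊢ p2, p2⊥
  [Ax]  ⊢ p1, p1⊥

Result: YES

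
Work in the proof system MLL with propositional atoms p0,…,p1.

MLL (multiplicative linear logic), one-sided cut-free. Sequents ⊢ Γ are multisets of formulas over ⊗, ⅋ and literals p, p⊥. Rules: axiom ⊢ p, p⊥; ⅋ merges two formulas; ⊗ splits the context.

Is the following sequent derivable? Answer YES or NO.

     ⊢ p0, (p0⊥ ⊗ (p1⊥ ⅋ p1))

Derivation trace:
[⊗]  ⊢ p0, (p0⊥ ⊗ (p1⊥ ⅋ p1))
  [Ax]  ⊢ p0, p0⊥
  [⅋]  ⊢ (p1⊥ ⅋ p1)
    [Ax]  ⊢ p1, p1⊥

Result: YES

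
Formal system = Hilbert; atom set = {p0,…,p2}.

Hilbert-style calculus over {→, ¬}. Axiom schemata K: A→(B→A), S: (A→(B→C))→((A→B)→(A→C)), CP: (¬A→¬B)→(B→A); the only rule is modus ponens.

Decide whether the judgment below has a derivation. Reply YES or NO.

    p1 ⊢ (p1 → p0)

Truth-table refutation:
  v=000: Γ:[p1=F] Δ:[(p1 → p0)=T] refutes=False
  v=001: Γ:[p1=F] Δ:[(p1 → p0)=T] refutes=False
  v=010: Γ:[p1=T] Δ:[(p1 → p0)=F] refutes=True  ← countermodel

Result: NO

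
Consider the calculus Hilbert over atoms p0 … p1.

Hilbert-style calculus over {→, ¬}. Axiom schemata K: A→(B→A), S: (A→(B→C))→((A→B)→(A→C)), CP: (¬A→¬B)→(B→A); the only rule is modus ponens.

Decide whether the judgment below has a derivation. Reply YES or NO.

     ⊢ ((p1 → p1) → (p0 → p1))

Truth-table refutation:
  v=00: Γ:[] Δ:[((p1 → p1) → (p0 → p1))=T] refutes=False
  v=01: Γ:[] Δ:[((p1 → p1) → (p0 → p1))=T] refutes=False
  v=10: Γ:[] Δ:[((p1 → p1) → (p0 → p1))=F] refutes=True  ← countermodel

Result: NO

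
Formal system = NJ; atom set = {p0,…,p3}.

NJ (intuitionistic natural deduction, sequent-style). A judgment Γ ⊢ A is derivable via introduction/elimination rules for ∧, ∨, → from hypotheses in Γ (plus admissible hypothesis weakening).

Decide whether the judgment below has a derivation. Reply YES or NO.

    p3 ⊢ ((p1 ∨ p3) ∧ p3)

Derivation (root first):
[∧I] p3 ⊢ ((p1 ∨ p3) ∧ p3)
  [∨I₂] p3 ⊢ (p1 ∨ p3)
    [Ax] p3 ⊢ p3
  [Ax] p3 ⊢ p3

Result: YES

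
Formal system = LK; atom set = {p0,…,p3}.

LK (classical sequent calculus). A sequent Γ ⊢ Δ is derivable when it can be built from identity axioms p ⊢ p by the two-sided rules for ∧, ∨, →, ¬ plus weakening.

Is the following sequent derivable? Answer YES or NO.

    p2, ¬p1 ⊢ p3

Search for a countermodel by truth-table:
  v=0000: Γ:[p2=F, ¬p1=T] Δ:[p3=F] refutes=False
  v=0001: Γ:[p2=F, ¬p1=T] Δ:[p3=T] refutes=False
  v=0010: Γ:[p2=T, ¬p1=T] Δ:[p3=F] refutes=True  ← countermodel

Result: NO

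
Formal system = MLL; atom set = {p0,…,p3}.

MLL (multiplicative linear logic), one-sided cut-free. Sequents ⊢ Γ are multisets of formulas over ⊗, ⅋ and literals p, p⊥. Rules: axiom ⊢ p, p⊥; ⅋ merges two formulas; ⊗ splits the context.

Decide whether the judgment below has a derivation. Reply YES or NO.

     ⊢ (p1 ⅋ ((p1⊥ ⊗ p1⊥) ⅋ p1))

Proof tree:
[⅋]  ⊢ (p1 ⅋ ((p1⊥ ⊗ p1⊥) ⅋ p1))
  [⅋]  ⊢ p1, ((p1⊥ ⊗ p1⊥) ⅋ p1)
    [⊗]  ⊢ p1, p1, (p1⊥ ⊗ p1⊥)
      [Ax]  ⊢ p1, p1⊥
      [Ax]  ⊢ p1, p1⊥

Result: YES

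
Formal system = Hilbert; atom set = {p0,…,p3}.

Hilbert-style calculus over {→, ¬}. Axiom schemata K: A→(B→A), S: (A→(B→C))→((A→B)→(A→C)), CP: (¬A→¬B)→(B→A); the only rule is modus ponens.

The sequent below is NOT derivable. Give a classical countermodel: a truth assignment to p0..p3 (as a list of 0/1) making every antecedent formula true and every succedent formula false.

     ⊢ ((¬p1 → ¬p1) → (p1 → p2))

Enumerate valuations to refute Γ ⊢ Δ:
  v=0000: Γ:[] Δ:[((¬p1 → ¬p1) → (p1 → p2))=T] refutes=False
  v=0001: Γ:[] Δ:[((¬p1 → ¬p1) → (p1 → p2))=T] refutes=False
  v=0010: Γ:[] Δ:[((¬p1 → ¬p1) → (p1 → p2))=T] refutes=False
  v=0011: Γ:[] Δ:[((¬p1 → ¬p1) → (p1 → p2))=T] refutes=False
  v=0100: Γ:[] Δ:[((¬p1 → ¬p1) → (p1 → p2))=F] refutes=True  ← countermodel

Result: [0, 1, 0, 0]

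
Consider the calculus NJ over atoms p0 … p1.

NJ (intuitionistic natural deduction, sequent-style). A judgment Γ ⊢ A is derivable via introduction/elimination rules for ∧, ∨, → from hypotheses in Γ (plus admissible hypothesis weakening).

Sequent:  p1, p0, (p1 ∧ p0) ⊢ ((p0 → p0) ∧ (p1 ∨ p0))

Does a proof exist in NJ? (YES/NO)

Proof tree:
[Wk] p1, p0, (p1 ∧ p0) ⊢ ((p0 → p0) ∧ (p1 ∨ p0))
  [∧I] p1, p0 ⊢ ((p0 → p0) ∧ (p1 ∨ p0))
    [→I] p1 ⊢ (p0 → p0)
      [Wk] p0, p1 ⊢ p0
        [Ax] p0 ⊢ p0
    [∨I₂] p0, p1 ⊢ (p1 ∨ p0)
      [Wk] p0, p1 ⊢ p0
        [Ax] p0 ⊢ p0

Result: YES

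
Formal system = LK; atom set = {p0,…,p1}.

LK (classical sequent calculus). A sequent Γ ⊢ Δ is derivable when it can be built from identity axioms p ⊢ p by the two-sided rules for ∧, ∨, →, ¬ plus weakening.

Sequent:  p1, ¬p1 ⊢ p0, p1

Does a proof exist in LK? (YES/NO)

Derivation (root first):
[WR] p1, ¬p1 ⊢ p0, p1
  [WR] p1, ¬p1 ⊢ p0
    [¬L] p1, ¬p1 ⊢ 
      [Ax] p1 ⊢ p1

Result: YES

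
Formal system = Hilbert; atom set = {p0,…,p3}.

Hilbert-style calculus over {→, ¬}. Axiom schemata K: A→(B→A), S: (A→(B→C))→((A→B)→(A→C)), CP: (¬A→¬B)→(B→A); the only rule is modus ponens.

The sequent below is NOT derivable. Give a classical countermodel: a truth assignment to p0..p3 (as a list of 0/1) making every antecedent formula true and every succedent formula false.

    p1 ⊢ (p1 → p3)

Search for a countermodel by truth-table:
  v=0000: Γ:[p1=F] Δ:[(p1 → p3)=T] refutes=False
  v=0001: Γ:[p1=F] Δ:[(p1 → p3)=T] refutes=False
  v=0010: Γ:[p1=F] Δ:[(p1 → p3)=T] refutes=False
  v=0011: Γ:[p1=F] Δ:[(p1 → p3)=T] refutes=False
  v=0100: Γ:[p1=T] Δ:[(p1 → p3)=F] refutes=True  ← countermodel

Result: [0, 1, 0, 0]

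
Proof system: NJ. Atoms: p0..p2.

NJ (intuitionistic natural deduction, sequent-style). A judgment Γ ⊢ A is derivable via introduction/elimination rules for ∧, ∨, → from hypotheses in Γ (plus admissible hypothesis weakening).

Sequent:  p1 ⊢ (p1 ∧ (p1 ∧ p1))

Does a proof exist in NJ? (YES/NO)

Derivation trace:
[∧I] p1 ⊢ (p1 ∧ (p1 ∧ p1))
  [Ax] p1 ⊢ p1
  [∧I] p1 ⊢ (p1 ∧ p1)
    [Ax] p1 ⊢ p1
    [Ax] p1 ⊢ p1

Result: YES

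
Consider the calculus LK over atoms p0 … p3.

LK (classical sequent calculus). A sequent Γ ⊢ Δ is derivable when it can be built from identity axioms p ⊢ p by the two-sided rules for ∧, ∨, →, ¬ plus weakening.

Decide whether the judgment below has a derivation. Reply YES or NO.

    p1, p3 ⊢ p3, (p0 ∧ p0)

Proof tree:
[∧R] p1, p3 ⊢ p3, (p0 ∧ p0)
  [WL] p3, p1 ⊢ p3, p0
    [WR] p3 ⊢ p3, p0
      [Ax] p3 ⊢ p3
  [WR] p3 ⊢ p3, p0
    [Ax] p3 ⊢ p3

Result: YES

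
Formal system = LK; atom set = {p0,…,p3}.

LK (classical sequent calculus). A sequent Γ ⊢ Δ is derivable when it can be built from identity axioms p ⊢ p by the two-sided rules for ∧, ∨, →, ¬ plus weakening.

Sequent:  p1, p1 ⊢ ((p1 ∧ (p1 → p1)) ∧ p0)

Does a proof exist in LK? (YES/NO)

Enumerate valuations to refute Γ ⊢ Δ:
  v=0000: Γ:[p1=F, p1=F] Δ:[((p1 ∧ (p1 → p1)) ∧ p0)=F] refutes=False
  v=0001: Γ:[p1=F, p1=F] Δ:[((p1 ∧ (p1 → p1)) ∧ p0)=F] refutes=False
  v=0010: Γ:[p1=F, p1=F] Δ:[((p1 ∧ (p1 → p1)) ∧ p0)=F] refutes=False
  v=0011: Γ:[p1=F, p1=F] Δ:[((p1 ∧ (p1 → p1)) ∧ p0)=F] refutes=False
  v=0100: Γ:[p1=T, p1=T] Δ:[((p1 ∧ (p1 → p1)) ∧ p0)=F] refutes=True  ← countermodel

Result: NO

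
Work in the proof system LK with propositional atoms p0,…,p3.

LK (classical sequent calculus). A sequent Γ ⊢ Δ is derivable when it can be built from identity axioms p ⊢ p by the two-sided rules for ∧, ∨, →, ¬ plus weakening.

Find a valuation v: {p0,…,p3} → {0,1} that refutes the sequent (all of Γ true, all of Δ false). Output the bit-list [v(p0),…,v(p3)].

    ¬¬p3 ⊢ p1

Enumerate valuations to refute Γ ⊢ Δ:
  v=0000: Γ:[¬¬p3=F] Δ:[p1=F] refutes=False
  v=0001: Γ:[¬¬p3=T] Δ:[p1=F] refutes=True  ← countermodel

Result: [0, 0, 0, 1]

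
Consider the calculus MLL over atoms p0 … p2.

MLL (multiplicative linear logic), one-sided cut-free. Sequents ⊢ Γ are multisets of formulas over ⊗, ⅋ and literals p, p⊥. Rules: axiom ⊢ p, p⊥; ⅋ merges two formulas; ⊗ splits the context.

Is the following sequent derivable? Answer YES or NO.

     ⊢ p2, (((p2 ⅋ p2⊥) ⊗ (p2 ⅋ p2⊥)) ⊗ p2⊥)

Proof tree:
[⊗]  ⊢ p2, (((p2 ⅋ p2⊥) ⊗ (p2 ⅋ p2⊥)) ⊗ p2⊥)
  [⊗]  ⊢ ((p2 ⅋ p2⊥) ⊗ (p2 ⅋ p2⊥))
    [⅋]  ⊢ (p2 ⅋ p2⊥)
      [Ax]  ⊢ p2, p2⊥
    [⅋]  ⊢ (p2 ⅋ p2⊥)
      [Ax]  ⊢ p2, p2⊥
  [Ax]  ⊢ p2, p2⊥

Result: YES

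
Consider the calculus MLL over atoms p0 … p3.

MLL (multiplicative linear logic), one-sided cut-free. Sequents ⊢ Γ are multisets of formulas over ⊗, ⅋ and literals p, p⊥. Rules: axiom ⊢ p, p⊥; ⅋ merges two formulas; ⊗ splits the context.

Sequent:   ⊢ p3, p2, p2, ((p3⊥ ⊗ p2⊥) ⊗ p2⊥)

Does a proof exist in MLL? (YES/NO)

Derivation (root first):
[⊗]  ⊢ p3, p2, p2, ((p3⊥ ⊗ p2⊥) ⊗ p2⊥)
  [⊗]  ⊢ p3, p2, (p3⊥ ⊗ p2⊥)
    [Ax]  ⊢ p3, p3⊥
    [Ax]  ⊢ p2, p2⊥
  [Ax]  ⊢ p2, p2⊥

Result: YES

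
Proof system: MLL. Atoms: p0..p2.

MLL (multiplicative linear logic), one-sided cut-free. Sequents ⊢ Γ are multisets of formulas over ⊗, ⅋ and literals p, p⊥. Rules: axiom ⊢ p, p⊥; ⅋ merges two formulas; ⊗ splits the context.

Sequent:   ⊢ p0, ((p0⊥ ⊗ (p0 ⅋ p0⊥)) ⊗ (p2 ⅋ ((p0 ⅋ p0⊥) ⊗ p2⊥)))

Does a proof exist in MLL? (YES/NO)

Derivation (root first):
[⊗]  ⊢ p0, ((p0⊥ ⊗ (p0 ⅋ p0⊥)) ⊗ (p2 ⅋ ((p0 ⅋ p0⊥) ⊗ p2⊥)))
  [⊗]  ⊢ p0, (p0⊥ ⊗ (p0 ⅋ p0⊥))
    [Ax]  ⊢ p0, p0⊥
    [⅋]  ⊢ (p0 ⅋ p0⊥)
      [Ax]  ⊢ p0, p0⊥
  [⅋]  ⊢ (p2 ⅋ ((p0 ⅋ p0⊥) ⊗ p2⊥))
    [⊗]  ⊢ p2, ((p0 ⅋ p0⊥) ⊗ p2⊥)
      [⅋]  ⊢ (p0 ⅋ p0⊥)
        [Ax]  ⊢ p0, p0⊥
      [Ax]  ⊢ p2, p2⊥

Result: YES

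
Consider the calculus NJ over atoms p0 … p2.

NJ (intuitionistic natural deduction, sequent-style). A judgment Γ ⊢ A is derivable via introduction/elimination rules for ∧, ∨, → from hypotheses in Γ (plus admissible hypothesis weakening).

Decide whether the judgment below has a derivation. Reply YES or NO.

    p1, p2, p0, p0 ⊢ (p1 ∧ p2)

Derivation trace:
[Wk] p1, p2, p0, p0 ⊢ (p1 ∧ p2)
  [∧I] p1, p2, p0 ⊢ (p1 ∧ p2)
    [Wk] p1, p0 ⊢ p1
      [Ax] p1 ⊢ p1
    [Ax] p2 ⊢ p2

Result: YES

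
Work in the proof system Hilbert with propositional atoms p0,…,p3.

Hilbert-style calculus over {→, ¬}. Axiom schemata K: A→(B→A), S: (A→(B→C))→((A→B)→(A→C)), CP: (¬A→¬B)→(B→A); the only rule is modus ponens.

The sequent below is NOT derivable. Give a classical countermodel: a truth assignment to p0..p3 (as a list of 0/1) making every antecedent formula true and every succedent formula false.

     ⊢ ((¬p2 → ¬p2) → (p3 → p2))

Search for a countermodel by truth-table:
  v=0000: Γ:[] Δ:[((¬p2 → ¬p2) → (p3 → p2))=T] refutes=False
  v=0001: Γ:[] Δ:[((¬p2 → ¬p2) → (p3 → p2))=F] refutes=True  ← countermodel

Result: [0, 0, 0, 1]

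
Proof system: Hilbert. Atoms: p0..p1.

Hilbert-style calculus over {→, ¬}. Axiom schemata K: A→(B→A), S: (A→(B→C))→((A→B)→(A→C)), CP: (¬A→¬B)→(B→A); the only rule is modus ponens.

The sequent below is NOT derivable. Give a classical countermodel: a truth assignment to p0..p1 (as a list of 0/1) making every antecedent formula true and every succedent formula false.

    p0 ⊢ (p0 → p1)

Truth-table refutation:
  v=00: Γ:[p0=F] Δ:[(p0 → p1)=T] refutes=False
  v=01: Γ:[p0=F] Δ:[(p0 → p1)=T] refutes=False
  v=10: Γ:[p0=T] Δ:[(p0 → p1)=F] refutes=True  ← countermodel

Result: [1, 0]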